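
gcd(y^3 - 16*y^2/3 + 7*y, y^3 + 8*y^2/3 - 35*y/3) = y^2 - 7*y/3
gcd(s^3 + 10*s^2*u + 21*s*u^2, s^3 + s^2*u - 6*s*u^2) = s^2 + 3*s*u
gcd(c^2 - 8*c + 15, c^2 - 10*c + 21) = c - 3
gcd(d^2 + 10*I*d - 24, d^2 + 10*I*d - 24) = d^2 + 10*I*d - 24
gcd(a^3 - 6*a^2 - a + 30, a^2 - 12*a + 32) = 1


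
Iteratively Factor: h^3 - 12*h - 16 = (h - 4)*(h^2 + 4*h + 4) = (h - 4)*(h + 2)*(h + 2)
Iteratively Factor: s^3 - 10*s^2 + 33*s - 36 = (s - 3)*(s^2 - 7*s + 12) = (s - 4)*(s - 3)*(s - 3)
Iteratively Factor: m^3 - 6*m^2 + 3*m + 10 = (m + 1)*(m^2 - 7*m + 10) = (m - 2)*(m + 1)*(m - 5)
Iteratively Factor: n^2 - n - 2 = (n - 2)*(n + 1)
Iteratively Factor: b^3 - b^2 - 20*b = (b + 4)*(b^2 - 5*b) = (b - 5)*(b + 4)*(b)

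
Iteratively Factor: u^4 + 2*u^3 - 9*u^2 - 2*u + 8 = (u + 4)*(u^3 - 2*u^2 - u + 2) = (u - 2)*(u + 4)*(u^2 - 1) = (u - 2)*(u - 1)*(u + 4)*(u + 1)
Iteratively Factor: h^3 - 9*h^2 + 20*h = (h - 4)*(h^2 - 5*h) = h*(h - 4)*(h - 5)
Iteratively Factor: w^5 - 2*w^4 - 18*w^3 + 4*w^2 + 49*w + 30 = (w - 5)*(w^4 + 3*w^3 - 3*w^2 - 11*w - 6) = (w - 5)*(w + 1)*(w^3 + 2*w^2 - 5*w - 6) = (w - 5)*(w - 2)*(w + 1)*(w^2 + 4*w + 3) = (w - 5)*(w - 2)*(w + 1)*(w + 3)*(w + 1)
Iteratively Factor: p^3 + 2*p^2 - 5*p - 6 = (p - 2)*(p^2 + 4*p + 3) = (p - 2)*(p + 3)*(p + 1)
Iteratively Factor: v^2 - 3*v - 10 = (v - 5)*(v + 2)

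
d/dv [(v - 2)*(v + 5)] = 2*v + 3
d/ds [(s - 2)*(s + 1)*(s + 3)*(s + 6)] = 4*s^3 + 24*s^2 + 14*s - 36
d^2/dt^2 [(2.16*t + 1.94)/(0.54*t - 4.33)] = 11.232432/(0.54*t - 4.33)^3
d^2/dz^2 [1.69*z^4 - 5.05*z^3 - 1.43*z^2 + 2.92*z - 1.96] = 20.28*z^2 - 30.3*z - 2.86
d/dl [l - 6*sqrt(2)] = 1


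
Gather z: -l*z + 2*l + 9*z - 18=2*l + z*(9 - l) - 18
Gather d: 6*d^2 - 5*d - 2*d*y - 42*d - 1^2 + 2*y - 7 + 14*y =6*d^2 + d*(-2*y - 47) + 16*y - 8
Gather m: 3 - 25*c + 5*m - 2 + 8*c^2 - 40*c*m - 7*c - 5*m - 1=8*c^2 - 40*c*m - 32*c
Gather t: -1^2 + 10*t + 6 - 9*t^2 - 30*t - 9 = -9*t^2 - 20*t - 4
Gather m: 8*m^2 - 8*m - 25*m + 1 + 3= 8*m^2 - 33*m + 4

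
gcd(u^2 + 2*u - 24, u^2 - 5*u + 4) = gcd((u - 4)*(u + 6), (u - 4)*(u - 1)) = u - 4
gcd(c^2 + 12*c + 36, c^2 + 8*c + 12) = c + 6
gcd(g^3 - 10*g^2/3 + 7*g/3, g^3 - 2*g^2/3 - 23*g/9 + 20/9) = g - 1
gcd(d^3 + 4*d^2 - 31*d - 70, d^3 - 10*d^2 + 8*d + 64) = d + 2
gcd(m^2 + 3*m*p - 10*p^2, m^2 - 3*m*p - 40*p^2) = m + 5*p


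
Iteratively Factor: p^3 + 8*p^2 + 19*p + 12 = (p + 3)*(p^2 + 5*p + 4) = (p + 1)*(p + 3)*(p + 4)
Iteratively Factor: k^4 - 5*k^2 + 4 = (k + 2)*(k^3 - 2*k^2 - k + 2) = (k - 1)*(k + 2)*(k^2 - k - 2) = (k - 1)*(k + 1)*(k + 2)*(k - 2)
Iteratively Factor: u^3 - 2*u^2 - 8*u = (u + 2)*(u^2 - 4*u) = (u - 4)*(u + 2)*(u)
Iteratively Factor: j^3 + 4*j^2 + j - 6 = (j + 3)*(j^2 + j - 2) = (j + 2)*(j + 3)*(j - 1)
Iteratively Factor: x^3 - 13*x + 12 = (x - 3)*(x^2 + 3*x - 4) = (x - 3)*(x - 1)*(x + 4)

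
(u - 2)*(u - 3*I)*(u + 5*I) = u^3 - 2*u^2 + 2*I*u^2 + 15*u - 4*I*u - 30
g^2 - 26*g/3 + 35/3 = (g - 7)*(g - 5/3)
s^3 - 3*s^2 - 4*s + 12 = (s - 3)*(s - 2)*(s + 2)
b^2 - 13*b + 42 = (b - 7)*(b - 6)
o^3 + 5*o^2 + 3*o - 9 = (o - 1)*(o + 3)^2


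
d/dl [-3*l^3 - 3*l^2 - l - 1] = -9*l^2 - 6*l - 1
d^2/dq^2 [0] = 0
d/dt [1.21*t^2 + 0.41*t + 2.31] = 2.42*t + 0.41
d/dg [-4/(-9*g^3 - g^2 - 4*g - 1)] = 4*(-27*g^2 - 2*g - 4)/(9*g^3 + g^2 + 4*g + 1)^2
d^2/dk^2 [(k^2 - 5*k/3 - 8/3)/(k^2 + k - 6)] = 4*(-4*k^3 + 15*k^2 - 57*k + 11)/(3*(k^6 + 3*k^5 - 15*k^4 - 35*k^3 + 90*k^2 + 108*k - 216))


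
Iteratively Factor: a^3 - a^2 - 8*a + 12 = (a - 2)*(a^2 + a - 6) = (a - 2)*(a + 3)*(a - 2)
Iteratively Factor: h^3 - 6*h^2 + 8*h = (h - 4)*(h^2 - 2*h) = h*(h - 4)*(h - 2)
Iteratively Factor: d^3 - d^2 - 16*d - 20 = (d + 2)*(d^2 - 3*d - 10) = (d - 5)*(d + 2)*(d + 2)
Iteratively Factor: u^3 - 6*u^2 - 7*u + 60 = (u - 5)*(u^2 - u - 12) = (u - 5)*(u - 4)*(u + 3)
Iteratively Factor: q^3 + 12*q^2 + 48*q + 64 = (q + 4)*(q^2 + 8*q + 16) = (q + 4)^2*(q + 4)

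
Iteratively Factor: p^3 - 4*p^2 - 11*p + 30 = (p + 3)*(p^2 - 7*p + 10) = (p - 2)*(p + 3)*(p - 5)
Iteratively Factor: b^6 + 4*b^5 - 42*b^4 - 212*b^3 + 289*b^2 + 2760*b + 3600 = (b - 5)*(b^5 + 9*b^4 + 3*b^3 - 197*b^2 - 696*b - 720) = (b - 5)^2*(b^4 + 14*b^3 + 73*b^2 + 168*b + 144) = (b - 5)^2*(b + 3)*(b^3 + 11*b^2 + 40*b + 48) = (b - 5)^2*(b + 3)*(b + 4)*(b^2 + 7*b + 12) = (b - 5)^2*(b + 3)*(b + 4)^2*(b + 3)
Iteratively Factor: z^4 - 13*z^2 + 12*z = (z - 1)*(z^3 + z^2 - 12*z) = z*(z - 1)*(z^2 + z - 12) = z*(z - 1)*(z + 4)*(z - 3)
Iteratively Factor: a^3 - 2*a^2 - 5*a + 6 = (a + 2)*(a^2 - 4*a + 3) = (a - 1)*(a + 2)*(a - 3)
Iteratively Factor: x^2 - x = (x)*(x - 1)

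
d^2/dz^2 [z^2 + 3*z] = 2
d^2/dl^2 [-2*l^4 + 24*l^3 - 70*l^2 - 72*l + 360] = -24*l^2 + 144*l - 140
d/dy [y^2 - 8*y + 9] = 2*y - 8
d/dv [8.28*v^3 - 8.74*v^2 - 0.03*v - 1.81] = 24.84*v^2 - 17.48*v - 0.03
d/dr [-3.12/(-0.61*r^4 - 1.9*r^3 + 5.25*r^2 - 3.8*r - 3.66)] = (-7.6128*r^3 - 17.784*r^2 + 32.76*r - 11.856)/(0.61*r^4 + 1.9*r^3 - 5.25*r^2 + 3.8*r + 3.66)^2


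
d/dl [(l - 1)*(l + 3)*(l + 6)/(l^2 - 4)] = (l^4 - 21*l^2 - 28*l - 36)/(l^4 - 8*l^2 + 16)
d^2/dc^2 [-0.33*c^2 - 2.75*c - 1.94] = -0.660000000000000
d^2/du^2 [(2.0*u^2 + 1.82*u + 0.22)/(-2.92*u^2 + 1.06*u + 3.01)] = (-43.416896*u^3 - 116.725248*u^2 - 91.8924*u - 28.988248)/(24.897088*u^6 - 27.113952*u^5 - 67.150656*u^4 + 54.708296*u^3 + 69.220368*u^2 - 28.811118*u - 27.270901)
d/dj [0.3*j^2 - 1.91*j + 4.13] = 0.6*j - 1.91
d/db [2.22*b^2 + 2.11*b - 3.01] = 4.44*b + 2.11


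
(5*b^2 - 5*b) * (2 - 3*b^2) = -15*b^4 + 15*b^3 + 10*b^2 - 10*b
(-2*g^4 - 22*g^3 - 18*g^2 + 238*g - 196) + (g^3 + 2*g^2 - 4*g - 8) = -2*g^4 - 21*g^3 - 16*g^2 + 234*g - 204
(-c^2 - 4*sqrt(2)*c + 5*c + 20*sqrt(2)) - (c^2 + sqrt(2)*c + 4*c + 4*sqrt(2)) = -2*c^2 - 5*sqrt(2)*c + c + 16*sqrt(2)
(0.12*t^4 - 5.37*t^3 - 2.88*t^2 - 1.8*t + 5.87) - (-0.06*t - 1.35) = 0.12*t^4 - 5.37*t^3 - 2.88*t^2 - 1.74*t + 7.22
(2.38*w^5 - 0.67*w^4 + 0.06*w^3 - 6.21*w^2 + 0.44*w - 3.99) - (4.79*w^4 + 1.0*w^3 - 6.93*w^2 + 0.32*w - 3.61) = 2.38*w^5 - 5.46*w^4 - 0.94*w^3 + 0.72*w^2 + 0.12*w - 0.38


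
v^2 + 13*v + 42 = (v + 6)*(v + 7)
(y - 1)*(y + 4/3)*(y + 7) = y^3 + 22*y^2/3 + y - 28/3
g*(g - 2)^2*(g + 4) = g^4 - 12*g^2 + 16*g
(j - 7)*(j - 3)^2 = j^3 - 13*j^2 + 51*j - 63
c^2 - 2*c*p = c*(c - 2*p)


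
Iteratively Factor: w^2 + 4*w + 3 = (w + 3)*(w + 1)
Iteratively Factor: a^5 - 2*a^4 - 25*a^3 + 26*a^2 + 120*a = (a - 3)*(a^4 + a^3 - 22*a^2 - 40*a) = (a - 5)*(a - 3)*(a^3 + 6*a^2 + 8*a) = a*(a - 5)*(a - 3)*(a^2 + 6*a + 8) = a*(a - 5)*(a - 3)*(a + 2)*(a + 4)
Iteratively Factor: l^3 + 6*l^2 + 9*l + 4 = (l + 1)*(l^2 + 5*l + 4) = (l + 1)*(l + 4)*(l + 1)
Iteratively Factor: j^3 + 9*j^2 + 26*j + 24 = (j + 4)*(j^2 + 5*j + 6) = (j + 3)*(j + 4)*(j + 2)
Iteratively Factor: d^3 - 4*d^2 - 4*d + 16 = (d - 2)*(d^2 - 2*d - 8) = (d - 2)*(d + 2)*(d - 4)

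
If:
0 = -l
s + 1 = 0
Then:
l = 0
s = -1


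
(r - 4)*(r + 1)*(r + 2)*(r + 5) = r^4 + 4*r^3 - 15*r^2 - 58*r - 40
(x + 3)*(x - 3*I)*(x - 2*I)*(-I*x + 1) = -I*x^4 - 4*x^3 - 3*I*x^3 - 12*x^2 + I*x^2 - 6*x + 3*I*x - 18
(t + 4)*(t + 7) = t^2 + 11*t + 28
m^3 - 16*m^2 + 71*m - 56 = (m - 8)*(m - 7)*(m - 1)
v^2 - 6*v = v*(v - 6)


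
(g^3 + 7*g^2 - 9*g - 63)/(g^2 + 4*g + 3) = (g^2 + 4*g - 21)/(g + 1)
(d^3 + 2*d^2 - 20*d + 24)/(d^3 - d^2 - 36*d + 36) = (d^2 - 4*d + 4)/(d^2 - 7*d + 6)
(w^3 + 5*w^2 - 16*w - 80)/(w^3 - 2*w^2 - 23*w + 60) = (w + 4)/(w - 3)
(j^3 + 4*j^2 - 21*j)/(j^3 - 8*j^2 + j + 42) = j*(j + 7)/(j^2 - 5*j - 14)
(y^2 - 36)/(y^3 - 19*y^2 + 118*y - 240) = (y + 6)/(y^2 - 13*y + 40)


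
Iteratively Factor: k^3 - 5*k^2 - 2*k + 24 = (k - 3)*(k^2 - 2*k - 8) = (k - 4)*(k - 3)*(k + 2)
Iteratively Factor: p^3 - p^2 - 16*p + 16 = (p + 4)*(p^2 - 5*p + 4) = (p - 4)*(p + 4)*(p - 1)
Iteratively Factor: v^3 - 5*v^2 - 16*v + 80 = (v - 5)*(v^2 - 16) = (v - 5)*(v - 4)*(v + 4)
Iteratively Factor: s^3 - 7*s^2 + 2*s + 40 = (s + 2)*(s^2 - 9*s + 20) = (s - 5)*(s + 2)*(s - 4)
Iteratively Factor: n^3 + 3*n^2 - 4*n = (n - 1)*(n^2 + 4*n) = (n - 1)*(n + 4)*(n)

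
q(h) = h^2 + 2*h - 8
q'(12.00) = 26.00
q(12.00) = 160.00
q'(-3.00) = -4.00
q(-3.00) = -5.00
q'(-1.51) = -1.02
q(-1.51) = -8.74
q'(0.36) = 2.72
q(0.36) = -7.15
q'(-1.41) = -0.82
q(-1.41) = -8.83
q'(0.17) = 2.34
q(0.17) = -7.63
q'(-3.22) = -4.44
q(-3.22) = -4.07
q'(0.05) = 2.10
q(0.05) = -7.90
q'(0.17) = 2.34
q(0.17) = -7.63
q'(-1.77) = -1.54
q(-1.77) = -8.41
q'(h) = 2*h + 2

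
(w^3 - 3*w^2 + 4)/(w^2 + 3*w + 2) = (w^2 - 4*w + 4)/(w + 2)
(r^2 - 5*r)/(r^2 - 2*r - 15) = r/(r + 3)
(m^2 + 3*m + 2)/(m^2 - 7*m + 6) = (m^2 + 3*m + 2)/(m^2 - 7*m + 6)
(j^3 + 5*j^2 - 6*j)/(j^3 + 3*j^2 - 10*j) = (j^2 + 5*j - 6)/(j^2 + 3*j - 10)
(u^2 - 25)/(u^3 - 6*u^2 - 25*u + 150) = 1/(u - 6)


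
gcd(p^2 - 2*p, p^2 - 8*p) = p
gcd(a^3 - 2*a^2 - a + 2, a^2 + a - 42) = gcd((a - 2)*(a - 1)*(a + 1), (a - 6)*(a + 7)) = 1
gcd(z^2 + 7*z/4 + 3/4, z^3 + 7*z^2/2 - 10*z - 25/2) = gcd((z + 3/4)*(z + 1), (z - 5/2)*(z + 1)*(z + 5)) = z + 1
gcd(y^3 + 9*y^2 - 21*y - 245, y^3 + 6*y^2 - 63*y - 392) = y^2 + 14*y + 49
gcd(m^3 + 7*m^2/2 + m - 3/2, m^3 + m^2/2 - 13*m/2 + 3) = m^2 + 5*m/2 - 3/2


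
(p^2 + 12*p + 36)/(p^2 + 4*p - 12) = (p + 6)/(p - 2)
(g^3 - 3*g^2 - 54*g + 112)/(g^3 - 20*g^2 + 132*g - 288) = (g^2 + 5*g - 14)/(g^2 - 12*g + 36)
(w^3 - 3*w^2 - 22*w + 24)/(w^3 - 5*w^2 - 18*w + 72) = (w - 1)/(w - 3)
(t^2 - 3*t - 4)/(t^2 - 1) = (t - 4)/(t - 1)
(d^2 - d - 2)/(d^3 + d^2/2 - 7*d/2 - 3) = 2/(2*d + 3)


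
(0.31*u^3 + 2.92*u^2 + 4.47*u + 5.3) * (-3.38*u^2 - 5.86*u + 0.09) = -1.0478*u^5 - 11.6862*u^4 - 32.1919*u^3 - 43.8454*u^2 - 30.6557*u + 0.477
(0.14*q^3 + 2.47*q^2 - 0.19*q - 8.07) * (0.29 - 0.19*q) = -0.0266*q^4 - 0.4287*q^3 + 0.7524*q^2 + 1.4782*q - 2.3403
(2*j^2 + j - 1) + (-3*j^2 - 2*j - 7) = -j^2 - j - 8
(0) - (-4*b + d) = 4*b - d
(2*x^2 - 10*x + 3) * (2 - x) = -2*x^3 + 14*x^2 - 23*x + 6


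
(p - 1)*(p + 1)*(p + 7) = p^3 + 7*p^2 - p - 7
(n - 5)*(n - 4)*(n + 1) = n^3 - 8*n^2 + 11*n + 20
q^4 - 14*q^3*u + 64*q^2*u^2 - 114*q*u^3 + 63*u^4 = (q - 7*u)*(q - 3*u)^2*(q - u)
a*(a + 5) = a^2 + 5*a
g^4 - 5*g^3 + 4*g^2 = g^2*(g - 4)*(g - 1)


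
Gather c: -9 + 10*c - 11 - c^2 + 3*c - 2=-c^2 + 13*c - 22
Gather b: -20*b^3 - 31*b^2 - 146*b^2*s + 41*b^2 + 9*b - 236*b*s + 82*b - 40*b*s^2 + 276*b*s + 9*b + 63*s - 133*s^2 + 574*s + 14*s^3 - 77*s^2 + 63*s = -20*b^3 + b^2*(10 - 146*s) + b*(-40*s^2 + 40*s + 100) + 14*s^3 - 210*s^2 + 700*s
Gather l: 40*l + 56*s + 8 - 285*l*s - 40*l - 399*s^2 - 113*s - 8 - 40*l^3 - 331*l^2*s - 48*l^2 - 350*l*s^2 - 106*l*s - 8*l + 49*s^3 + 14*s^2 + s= -40*l^3 + l^2*(-331*s - 48) + l*(-350*s^2 - 391*s - 8) + 49*s^3 - 385*s^2 - 56*s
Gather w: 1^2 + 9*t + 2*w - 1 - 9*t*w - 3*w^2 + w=9*t - 3*w^2 + w*(3 - 9*t)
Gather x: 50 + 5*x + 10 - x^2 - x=-x^2 + 4*x + 60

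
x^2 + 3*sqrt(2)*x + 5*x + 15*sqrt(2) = (x + 5)*(x + 3*sqrt(2))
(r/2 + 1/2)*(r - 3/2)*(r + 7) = r^3/2 + 13*r^2/4 - 5*r/2 - 21/4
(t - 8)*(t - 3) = t^2 - 11*t + 24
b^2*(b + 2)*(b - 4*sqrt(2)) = b^4 - 4*sqrt(2)*b^3 + 2*b^3 - 8*sqrt(2)*b^2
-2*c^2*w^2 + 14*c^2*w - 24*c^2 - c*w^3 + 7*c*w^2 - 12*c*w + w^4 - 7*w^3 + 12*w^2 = (-2*c + w)*(c + w)*(w - 4)*(w - 3)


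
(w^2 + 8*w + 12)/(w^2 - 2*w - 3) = (w^2 + 8*w + 12)/(w^2 - 2*w - 3)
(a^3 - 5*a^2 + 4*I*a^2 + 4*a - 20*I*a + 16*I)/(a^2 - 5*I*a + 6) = (a^3 + a^2*(-5 + 4*I) + a*(4 - 20*I) + 16*I)/(a^2 - 5*I*a + 6)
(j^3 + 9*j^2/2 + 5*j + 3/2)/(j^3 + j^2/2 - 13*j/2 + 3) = (2*j^2 + 3*j + 1)/(2*j^2 - 5*j + 2)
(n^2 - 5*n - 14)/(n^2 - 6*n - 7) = (n + 2)/(n + 1)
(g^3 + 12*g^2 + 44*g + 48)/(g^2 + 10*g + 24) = g + 2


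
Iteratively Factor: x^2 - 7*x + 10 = (x - 5)*(x - 2)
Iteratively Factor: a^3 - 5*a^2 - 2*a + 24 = (a - 4)*(a^2 - a - 6) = (a - 4)*(a - 3)*(a + 2)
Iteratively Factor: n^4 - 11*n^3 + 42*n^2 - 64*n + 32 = (n - 4)*(n^3 - 7*n^2 + 14*n - 8) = (n - 4)*(n - 2)*(n^2 - 5*n + 4) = (n - 4)^2*(n - 2)*(n - 1)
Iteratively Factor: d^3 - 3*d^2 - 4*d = (d)*(d^2 - 3*d - 4) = d*(d + 1)*(d - 4)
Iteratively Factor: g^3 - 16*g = (g + 4)*(g^2 - 4*g) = (g - 4)*(g + 4)*(g)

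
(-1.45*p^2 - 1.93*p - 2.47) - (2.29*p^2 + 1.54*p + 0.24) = -3.74*p^2 - 3.47*p - 2.71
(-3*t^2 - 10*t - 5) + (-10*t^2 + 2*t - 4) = -13*t^2 - 8*t - 9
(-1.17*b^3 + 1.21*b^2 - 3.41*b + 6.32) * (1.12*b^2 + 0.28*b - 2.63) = -1.3104*b^5 + 1.0276*b^4 - 0.403300000000001*b^3 + 2.9413*b^2 + 10.7379*b - 16.6216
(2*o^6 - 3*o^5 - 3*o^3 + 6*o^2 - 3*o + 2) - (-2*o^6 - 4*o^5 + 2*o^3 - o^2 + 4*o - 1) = 4*o^6 + o^5 - 5*o^3 + 7*o^2 - 7*o + 3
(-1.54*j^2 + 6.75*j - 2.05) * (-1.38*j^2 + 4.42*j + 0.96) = 2.1252*j^4 - 16.1218*j^3 + 31.1856*j^2 - 2.581*j - 1.968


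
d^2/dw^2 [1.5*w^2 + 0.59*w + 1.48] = 3.00000000000000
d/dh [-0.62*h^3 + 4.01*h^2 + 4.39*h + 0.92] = -1.86*h^2 + 8.02*h + 4.39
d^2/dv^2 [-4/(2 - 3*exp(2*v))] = (144*exp(2*v) + 96)*exp(2*v)/(3*exp(2*v) - 2)^3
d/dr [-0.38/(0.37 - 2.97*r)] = -1.1286/(2.97*r - 0.37)^2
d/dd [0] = 0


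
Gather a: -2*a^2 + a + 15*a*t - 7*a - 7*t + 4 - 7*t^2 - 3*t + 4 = -2*a^2 + a*(15*t - 6) - 7*t^2 - 10*t + 8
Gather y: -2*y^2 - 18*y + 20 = -2*y^2 - 18*y + 20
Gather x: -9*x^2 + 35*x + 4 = -9*x^2 + 35*x + 4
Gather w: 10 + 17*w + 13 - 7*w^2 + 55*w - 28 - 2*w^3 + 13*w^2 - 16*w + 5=-2*w^3 + 6*w^2 + 56*w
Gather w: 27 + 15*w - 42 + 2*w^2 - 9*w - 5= 2*w^2 + 6*w - 20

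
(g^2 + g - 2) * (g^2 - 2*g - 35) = g^4 - g^3 - 39*g^2 - 31*g + 70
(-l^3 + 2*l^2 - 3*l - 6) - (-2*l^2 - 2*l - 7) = -l^3 + 4*l^2 - l + 1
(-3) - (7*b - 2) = -7*b - 1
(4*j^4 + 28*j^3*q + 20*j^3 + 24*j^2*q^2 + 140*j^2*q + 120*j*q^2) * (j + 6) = 4*j^5 + 28*j^4*q + 44*j^4 + 24*j^3*q^2 + 308*j^3*q + 120*j^3 + 264*j^2*q^2 + 840*j^2*q + 720*j*q^2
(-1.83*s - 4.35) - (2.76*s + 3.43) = -4.59*s - 7.78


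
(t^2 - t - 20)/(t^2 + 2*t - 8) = (t - 5)/(t - 2)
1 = 1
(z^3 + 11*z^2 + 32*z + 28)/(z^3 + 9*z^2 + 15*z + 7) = (z^2 + 4*z + 4)/(z^2 + 2*z + 1)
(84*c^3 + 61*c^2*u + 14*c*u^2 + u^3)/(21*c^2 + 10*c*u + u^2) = 4*c + u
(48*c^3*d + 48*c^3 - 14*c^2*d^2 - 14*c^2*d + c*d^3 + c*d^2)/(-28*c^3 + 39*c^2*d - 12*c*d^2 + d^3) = c*(-48*c^2*d - 48*c^2 + 14*c*d^2 + 14*c*d - d^3 - d^2)/(28*c^3 - 39*c^2*d + 12*c*d^2 - d^3)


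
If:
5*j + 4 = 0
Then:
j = -4/5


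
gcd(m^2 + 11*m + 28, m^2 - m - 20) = m + 4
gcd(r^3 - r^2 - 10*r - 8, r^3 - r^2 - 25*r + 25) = 1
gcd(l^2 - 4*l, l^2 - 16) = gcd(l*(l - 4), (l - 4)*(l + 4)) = l - 4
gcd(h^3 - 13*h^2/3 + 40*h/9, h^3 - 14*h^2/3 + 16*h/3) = h^2 - 8*h/3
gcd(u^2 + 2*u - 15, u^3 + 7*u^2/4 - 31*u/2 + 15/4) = u^2 + 2*u - 15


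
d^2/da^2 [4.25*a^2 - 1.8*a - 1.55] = 8.50000000000000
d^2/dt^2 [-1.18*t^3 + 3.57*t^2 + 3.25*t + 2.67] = 7.14 - 7.08*t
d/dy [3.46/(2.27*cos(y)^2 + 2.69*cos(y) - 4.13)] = (15.7084*cos(y) + 9.3074)*sin(y)/(2.27*cos(y)^2 + 2.69*cos(y) - 4.13)^2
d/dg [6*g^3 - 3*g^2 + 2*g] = 18*g^2 - 6*g + 2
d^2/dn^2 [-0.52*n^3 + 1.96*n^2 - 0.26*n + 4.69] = 3.92 - 3.12*n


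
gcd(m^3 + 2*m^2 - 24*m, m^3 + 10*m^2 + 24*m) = m^2 + 6*m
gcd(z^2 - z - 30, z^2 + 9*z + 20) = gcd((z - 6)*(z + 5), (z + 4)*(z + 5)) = z + 5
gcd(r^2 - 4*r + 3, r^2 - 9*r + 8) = r - 1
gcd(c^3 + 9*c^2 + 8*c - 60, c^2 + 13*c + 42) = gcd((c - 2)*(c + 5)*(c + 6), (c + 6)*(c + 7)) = c + 6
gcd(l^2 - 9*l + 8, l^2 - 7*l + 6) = l - 1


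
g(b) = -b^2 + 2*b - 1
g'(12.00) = -22.00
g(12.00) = -121.00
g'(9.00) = -16.00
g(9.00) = -64.00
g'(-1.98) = 5.96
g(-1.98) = -8.88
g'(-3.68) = 9.36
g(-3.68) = -21.90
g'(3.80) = -5.60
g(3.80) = -7.84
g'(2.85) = -3.70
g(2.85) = -3.42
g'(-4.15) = 10.30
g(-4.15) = -26.52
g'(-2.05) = 6.10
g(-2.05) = -9.30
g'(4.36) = -6.72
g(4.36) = -11.29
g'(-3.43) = 8.86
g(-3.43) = -19.62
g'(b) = 2 - 2*b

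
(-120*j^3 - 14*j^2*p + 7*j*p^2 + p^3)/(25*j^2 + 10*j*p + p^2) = (-24*j^2 + 2*j*p + p^2)/(5*j + p)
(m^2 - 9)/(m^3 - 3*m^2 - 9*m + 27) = 1/(m - 3)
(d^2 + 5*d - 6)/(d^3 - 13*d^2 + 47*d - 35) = (d + 6)/(d^2 - 12*d + 35)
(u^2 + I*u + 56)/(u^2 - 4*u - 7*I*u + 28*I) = (u + 8*I)/(u - 4)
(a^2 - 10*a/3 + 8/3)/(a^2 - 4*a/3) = (a - 2)/a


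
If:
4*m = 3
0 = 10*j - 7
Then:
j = 7/10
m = 3/4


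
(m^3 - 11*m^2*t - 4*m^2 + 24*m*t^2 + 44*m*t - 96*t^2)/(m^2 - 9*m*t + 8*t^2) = (-m^2 + 3*m*t + 4*m - 12*t)/(-m + t)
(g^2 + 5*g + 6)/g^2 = 1 + 5/g + 6/g^2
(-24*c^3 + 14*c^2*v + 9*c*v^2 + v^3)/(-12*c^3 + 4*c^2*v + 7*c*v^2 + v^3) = (4*c + v)/(2*c + v)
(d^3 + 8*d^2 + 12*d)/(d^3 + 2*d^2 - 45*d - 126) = d*(d + 2)/(d^2 - 4*d - 21)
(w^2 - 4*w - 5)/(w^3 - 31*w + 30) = (w + 1)/(w^2 + 5*w - 6)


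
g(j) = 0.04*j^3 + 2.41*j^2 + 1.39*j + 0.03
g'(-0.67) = -1.79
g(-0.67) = 0.17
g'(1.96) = 11.30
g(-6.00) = 69.81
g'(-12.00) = -39.17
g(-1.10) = 1.36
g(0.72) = 2.30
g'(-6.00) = -23.21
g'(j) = 0.12*j^2 + 4.82*j + 1.39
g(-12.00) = 261.27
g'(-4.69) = -18.58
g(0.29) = 0.64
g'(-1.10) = -3.77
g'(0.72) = 4.92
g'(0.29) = 2.80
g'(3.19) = 17.99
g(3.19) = 30.29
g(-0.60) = 0.05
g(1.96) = 12.31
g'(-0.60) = -1.46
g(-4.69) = 42.40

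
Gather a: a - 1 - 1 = a - 2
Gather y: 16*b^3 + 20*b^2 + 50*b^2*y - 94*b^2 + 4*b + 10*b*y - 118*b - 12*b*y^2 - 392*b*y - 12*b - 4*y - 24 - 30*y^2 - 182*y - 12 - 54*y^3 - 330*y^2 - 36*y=16*b^3 - 74*b^2 - 126*b - 54*y^3 + y^2*(-12*b - 360) + y*(50*b^2 - 382*b - 222) - 36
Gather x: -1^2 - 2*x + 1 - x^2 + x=-x^2 - x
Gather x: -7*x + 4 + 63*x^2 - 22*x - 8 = 63*x^2 - 29*x - 4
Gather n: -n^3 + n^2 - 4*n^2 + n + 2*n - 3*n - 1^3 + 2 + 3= -n^3 - 3*n^2 + 4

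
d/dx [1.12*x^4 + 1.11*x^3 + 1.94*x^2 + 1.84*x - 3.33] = 4.48*x^3 + 3.33*x^2 + 3.88*x + 1.84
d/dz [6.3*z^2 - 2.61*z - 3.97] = 12.6*z - 2.61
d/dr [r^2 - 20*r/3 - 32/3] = 2*r - 20/3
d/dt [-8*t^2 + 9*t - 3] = 9 - 16*t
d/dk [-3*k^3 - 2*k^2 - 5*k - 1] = -9*k^2 - 4*k - 5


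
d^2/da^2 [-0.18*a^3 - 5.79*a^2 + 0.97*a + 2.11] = -1.08*a - 11.58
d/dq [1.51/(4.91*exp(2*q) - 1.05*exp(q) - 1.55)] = (1.5855 - 14.8282*exp(q))*exp(q)/(-4.91*exp(2*q) + 1.05*exp(q) + 1.55)^2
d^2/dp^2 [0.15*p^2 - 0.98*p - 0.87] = 0.300000000000000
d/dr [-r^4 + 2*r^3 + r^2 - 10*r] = -4*r^3 + 6*r^2 + 2*r - 10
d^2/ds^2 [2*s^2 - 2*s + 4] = 4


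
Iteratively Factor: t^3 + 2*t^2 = (t + 2)*(t^2) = t*(t + 2)*(t)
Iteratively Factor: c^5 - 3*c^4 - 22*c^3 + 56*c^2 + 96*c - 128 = (c + 2)*(c^4 - 5*c^3 - 12*c^2 + 80*c - 64) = (c - 4)*(c + 2)*(c^3 - c^2 - 16*c + 16) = (c - 4)*(c + 2)*(c + 4)*(c^2 - 5*c + 4) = (c - 4)^2*(c + 2)*(c + 4)*(c - 1)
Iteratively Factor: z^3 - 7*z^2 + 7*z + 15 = (z + 1)*(z^2 - 8*z + 15) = (z - 3)*(z + 1)*(z - 5)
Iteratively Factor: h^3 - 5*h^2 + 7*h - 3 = (h - 1)*(h^2 - 4*h + 3) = (h - 3)*(h - 1)*(h - 1)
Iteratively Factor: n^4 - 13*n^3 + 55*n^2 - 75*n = (n - 5)*(n^3 - 8*n^2 + 15*n) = (n - 5)*(n - 3)*(n^2 - 5*n) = n*(n - 5)*(n - 3)*(n - 5)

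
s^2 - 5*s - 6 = (s - 6)*(s + 1)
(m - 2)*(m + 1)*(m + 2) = m^3 + m^2 - 4*m - 4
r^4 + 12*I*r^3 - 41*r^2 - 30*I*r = r*(r + I)*(r + 5*I)*(r + 6*I)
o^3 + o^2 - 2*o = o*(o - 1)*(o + 2)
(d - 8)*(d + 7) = d^2 - d - 56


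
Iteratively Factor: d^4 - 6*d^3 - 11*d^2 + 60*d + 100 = (d - 5)*(d^3 - d^2 - 16*d - 20) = (d - 5)^2*(d^2 + 4*d + 4) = (d - 5)^2*(d + 2)*(d + 2)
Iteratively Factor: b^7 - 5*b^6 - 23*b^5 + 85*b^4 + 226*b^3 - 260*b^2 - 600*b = (b)*(b^6 - 5*b^5 - 23*b^4 + 85*b^3 + 226*b^2 - 260*b - 600) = b*(b - 5)*(b^5 - 23*b^3 - 30*b^2 + 76*b + 120) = b*(b - 5)*(b + 2)*(b^4 - 2*b^3 - 19*b^2 + 8*b + 60) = b*(b - 5)*(b + 2)^2*(b^3 - 4*b^2 - 11*b + 30) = b*(b - 5)*(b - 2)*(b + 2)^2*(b^2 - 2*b - 15) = b*(b - 5)^2*(b - 2)*(b + 2)^2*(b + 3)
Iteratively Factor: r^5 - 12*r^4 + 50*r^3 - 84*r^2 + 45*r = (r - 5)*(r^4 - 7*r^3 + 15*r^2 - 9*r) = (r - 5)*(r - 3)*(r^3 - 4*r^2 + 3*r) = (r - 5)*(r - 3)*(r - 1)*(r^2 - 3*r) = r*(r - 5)*(r - 3)*(r - 1)*(r - 3)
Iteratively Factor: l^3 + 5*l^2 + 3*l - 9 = (l + 3)*(l^2 + 2*l - 3) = (l - 1)*(l + 3)*(l + 3)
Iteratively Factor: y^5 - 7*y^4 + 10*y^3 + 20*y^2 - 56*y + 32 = (y - 4)*(y^4 - 3*y^3 - 2*y^2 + 12*y - 8) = (y - 4)*(y - 2)*(y^3 - y^2 - 4*y + 4) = (y - 4)*(y - 2)*(y - 1)*(y^2 - 4) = (y - 4)*(y - 2)*(y - 1)*(y + 2)*(y - 2)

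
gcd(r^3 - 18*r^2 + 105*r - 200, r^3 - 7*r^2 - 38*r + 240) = r^2 - 13*r + 40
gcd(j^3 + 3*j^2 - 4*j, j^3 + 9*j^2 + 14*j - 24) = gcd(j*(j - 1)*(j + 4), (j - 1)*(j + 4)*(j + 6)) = j^2 + 3*j - 4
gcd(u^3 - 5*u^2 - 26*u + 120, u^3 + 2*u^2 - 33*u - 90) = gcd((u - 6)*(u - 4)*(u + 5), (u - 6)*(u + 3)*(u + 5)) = u^2 - u - 30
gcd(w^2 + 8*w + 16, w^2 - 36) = 1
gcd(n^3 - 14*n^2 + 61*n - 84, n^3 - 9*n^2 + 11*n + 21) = n^2 - 10*n + 21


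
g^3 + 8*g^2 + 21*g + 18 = (g + 2)*(g + 3)^2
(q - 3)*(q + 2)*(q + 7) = q^3 + 6*q^2 - 13*q - 42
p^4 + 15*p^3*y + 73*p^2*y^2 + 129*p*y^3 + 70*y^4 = (p + y)*(p + 2*y)*(p + 5*y)*(p + 7*y)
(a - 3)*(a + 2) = a^2 - a - 6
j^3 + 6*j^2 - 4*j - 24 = (j - 2)*(j + 2)*(j + 6)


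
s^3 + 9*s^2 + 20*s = s*(s + 4)*(s + 5)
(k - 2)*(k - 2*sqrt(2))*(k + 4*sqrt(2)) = k^3 - 2*k^2 + 2*sqrt(2)*k^2 - 16*k - 4*sqrt(2)*k + 32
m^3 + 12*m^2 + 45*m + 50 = (m + 2)*(m + 5)^2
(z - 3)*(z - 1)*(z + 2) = z^3 - 2*z^2 - 5*z + 6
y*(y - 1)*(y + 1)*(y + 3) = y^4 + 3*y^3 - y^2 - 3*y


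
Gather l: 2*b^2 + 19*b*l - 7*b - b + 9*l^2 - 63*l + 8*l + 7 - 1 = 2*b^2 - 8*b + 9*l^2 + l*(19*b - 55) + 6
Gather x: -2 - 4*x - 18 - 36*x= -40*x - 20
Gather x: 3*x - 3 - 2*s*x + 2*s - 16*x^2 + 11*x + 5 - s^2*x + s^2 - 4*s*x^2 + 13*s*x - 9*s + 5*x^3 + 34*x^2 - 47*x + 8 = s^2 - 7*s + 5*x^3 + x^2*(18 - 4*s) + x*(-s^2 + 11*s - 33) + 10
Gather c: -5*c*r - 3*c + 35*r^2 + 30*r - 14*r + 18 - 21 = c*(-5*r - 3) + 35*r^2 + 16*r - 3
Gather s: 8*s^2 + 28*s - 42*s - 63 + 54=8*s^2 - 14*s - 9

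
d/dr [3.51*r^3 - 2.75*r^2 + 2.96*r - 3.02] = 10.53*r^2 - 5.5*r + 2.96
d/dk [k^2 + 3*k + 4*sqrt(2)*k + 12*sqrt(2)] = 2*k + 3 + 4*sqrt(2)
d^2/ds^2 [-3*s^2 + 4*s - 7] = -6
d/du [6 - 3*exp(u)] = -3*exp(u)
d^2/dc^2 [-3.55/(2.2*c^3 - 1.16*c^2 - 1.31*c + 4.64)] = ((46.86*c - 8.236)*(2.2*c^3 - 1.16*c^2 - 1.31*c + 4.64) - 3.55*(-13.2*c^2 + 4.64*c + 2.62)*(-6.6*c^2 + 2.32*c + 1.31))/(2.2*c^3 - 1.16*c^2 - 1.31*c + 4.64)^3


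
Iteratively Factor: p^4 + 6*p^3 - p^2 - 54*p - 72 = (p + 3)*(p^3 + 3*p^2 - 10*p - 24) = (p + 3)*(p + 4)*(p^2 - p - 6) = (p - 3)*(p + 3)*(p + 4)*(p + 2)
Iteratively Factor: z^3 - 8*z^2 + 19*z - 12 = (z - 4)*(z^2 - 4*z + 3) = (z - 4)*(z - 1)*(z - 3)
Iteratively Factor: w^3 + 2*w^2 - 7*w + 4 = (w - 1)*(w^2 + 3*w - 4) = (w - 1)*(w + 4)*(w - 1)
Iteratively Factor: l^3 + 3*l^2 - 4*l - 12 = (l + 2)*(l^2 + l - 6) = (l - 2)*(l + 2)*(l + 3)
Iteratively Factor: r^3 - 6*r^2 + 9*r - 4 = (r - 1)*(r^2 - 5*r + 4) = (r - 4)*(r - 1)*(r - 1)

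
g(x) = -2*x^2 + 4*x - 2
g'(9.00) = -32.00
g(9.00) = -128.00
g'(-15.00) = 64.00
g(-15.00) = -512.00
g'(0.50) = 2.00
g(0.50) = -0.50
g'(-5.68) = 26.72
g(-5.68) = -89.24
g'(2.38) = -5.52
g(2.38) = -3.81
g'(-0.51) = 6.04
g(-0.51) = -4.56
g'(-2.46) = 13.84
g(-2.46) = -23.94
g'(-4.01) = 20.04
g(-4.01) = -50.20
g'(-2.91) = 15.64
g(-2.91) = -30.58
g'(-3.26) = 17.04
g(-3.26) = -36.30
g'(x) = 4 - 4*x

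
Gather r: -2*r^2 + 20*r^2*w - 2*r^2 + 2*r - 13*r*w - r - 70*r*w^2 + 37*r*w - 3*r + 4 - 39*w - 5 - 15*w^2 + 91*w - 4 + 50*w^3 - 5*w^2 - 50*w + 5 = r^2*(20*w - 4) + r*(-70*w^2 + 24*w - 2) + 50*w^3 - 20*w^2 + 2*w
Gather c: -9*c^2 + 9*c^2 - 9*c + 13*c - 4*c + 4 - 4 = 0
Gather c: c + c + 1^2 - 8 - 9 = 2*c - 16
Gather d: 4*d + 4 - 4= 4*d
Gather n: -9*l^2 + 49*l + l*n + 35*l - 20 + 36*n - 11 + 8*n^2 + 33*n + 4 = -9*l^2 + 84*l + 8*n^2 + n*(l + 69) - 27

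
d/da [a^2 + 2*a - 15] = 2*a + 2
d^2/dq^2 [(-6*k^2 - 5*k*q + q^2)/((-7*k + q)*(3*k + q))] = 2*k*(639*k^3 - 243*k^2*q + 45*k*q^2 - q^3)/(-9261*k^6 - 5292*k^5*q + 315*k^4*q^2 + 440*k^3*q^3 - 15*k^2*q^4 - 12*k*q^5 + q^6)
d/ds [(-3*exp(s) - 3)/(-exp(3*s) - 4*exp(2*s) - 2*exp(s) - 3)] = 3*(-(exp(s) + 1)*(3*exp(2*s) + 8*exp(s) + 2) + exp(3*s) + 4*exp(2*s) + 2*exp(s) + 3)*exp(s)/(exp(3*s) + 4*exp(2*s) + 2*exp(s) + 3)^2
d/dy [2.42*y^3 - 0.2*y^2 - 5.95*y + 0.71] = 7.26*y^2 - 0.4*y - 5.95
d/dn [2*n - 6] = 2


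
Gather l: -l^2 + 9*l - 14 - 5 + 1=-l^2 + 9*l - 18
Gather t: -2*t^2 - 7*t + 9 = -2*t^2 - 7*t + 9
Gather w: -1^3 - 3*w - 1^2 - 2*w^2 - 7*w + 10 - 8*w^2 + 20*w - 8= -10*w^2 + 10*w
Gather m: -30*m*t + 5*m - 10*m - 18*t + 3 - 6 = m*(-30*t - 5) - 18*t - 3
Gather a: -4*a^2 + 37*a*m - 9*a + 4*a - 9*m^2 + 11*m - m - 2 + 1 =-4*a^2 + a*(37*m - 5) - 9*m^2 + 10*m - 1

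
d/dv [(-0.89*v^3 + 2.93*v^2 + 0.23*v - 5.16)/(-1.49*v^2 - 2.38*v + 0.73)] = (1.3261*v^4 + 4.2364*v^3 - 8.5798*v^2 - 11.099*v - 12.1129)/(2.2201*v^4 + 7.0924*v^3 + 3.489*v^2 - 3.4748*v + 0.5329)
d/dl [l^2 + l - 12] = 2*l + 1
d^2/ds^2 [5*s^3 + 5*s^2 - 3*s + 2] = 30*s + 10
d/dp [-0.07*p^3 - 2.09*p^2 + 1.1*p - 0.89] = -0.21*p^2 - 4.18*p + 1.1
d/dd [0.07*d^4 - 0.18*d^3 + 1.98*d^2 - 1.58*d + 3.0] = 0.28*d^3 - 0.54*d^2 + 3.96*d - 1.58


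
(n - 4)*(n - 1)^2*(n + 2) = n^4 - 4*n^3 - 3*n^2 + 14*n - 8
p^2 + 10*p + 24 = (p + 4)*(p + 6)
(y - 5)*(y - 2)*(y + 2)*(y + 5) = y^4 - 29*y^2 + 100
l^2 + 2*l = l*(l + 2)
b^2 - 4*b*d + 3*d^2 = (b - 3*d)*(b - d)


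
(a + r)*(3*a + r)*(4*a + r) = 12*a^3 + 19*a^2*r + 8*a*r^2 + r^3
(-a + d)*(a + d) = -a^2 + d^2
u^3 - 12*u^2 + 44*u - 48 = (u - 6)*(u - 4)*(u - 2)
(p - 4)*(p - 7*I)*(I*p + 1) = I*p^3 + 8*p^2 - 4*I*p^2 - 32*p - 7*I*p + 28*I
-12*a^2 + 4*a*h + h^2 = (-2*a + h)*(6*a + h)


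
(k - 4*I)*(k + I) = k^2 - 3*I*k + 4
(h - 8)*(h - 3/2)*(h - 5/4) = h^3 - 43*h^2/4 + 191*h/8 - 15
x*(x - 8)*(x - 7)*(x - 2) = x^4 - 17*x^3 + 86*x^2 - 112*x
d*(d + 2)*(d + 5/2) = d^3 + 9*d^2/2 + 5*d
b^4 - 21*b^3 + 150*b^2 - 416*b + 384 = (b - 8)^2*(b - 3)*(b - 2)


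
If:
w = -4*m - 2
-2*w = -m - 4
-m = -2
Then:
No Solution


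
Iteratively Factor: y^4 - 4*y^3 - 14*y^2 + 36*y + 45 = (y - 3)*(y^3 - y^2 - 17*y - 15) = (y - 3)*(y + 1)*(y^2 - 2*y - 15) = (y - 5)*(y - 3)*(y + 1)*(y + 3)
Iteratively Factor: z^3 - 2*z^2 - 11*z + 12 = (z - 4)*(z^2 + 2*z - 3) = (z - 4)*(z - 1)*(z + 3)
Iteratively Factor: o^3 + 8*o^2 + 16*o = (o + 4)*(o^2 + 4*o) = o*(o + 4)*(o + 4)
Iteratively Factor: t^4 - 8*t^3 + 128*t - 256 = (t - 4)*(t^3 - 4*t^2 - 16*t + 64) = (t - 4)^2*(t^2 - 16) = (t - 4)^2*(t + 4)*(t - 4)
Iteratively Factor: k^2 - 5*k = (k - 5)*(k)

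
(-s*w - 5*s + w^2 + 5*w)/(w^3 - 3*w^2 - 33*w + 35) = (-s + w)/(w^2 - 8*w + 7)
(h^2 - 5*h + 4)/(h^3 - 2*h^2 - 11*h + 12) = 1/(h + 3)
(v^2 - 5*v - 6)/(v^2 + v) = (v - 6)/v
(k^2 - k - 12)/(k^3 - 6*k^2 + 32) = (k + 3)/(k^2 - 2*k - 8)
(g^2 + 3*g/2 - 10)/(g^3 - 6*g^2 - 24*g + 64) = (g - 5/2)/(g^2 - 10*g + 16)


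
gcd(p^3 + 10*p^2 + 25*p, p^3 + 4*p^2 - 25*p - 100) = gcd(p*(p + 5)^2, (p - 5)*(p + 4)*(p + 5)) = p + 5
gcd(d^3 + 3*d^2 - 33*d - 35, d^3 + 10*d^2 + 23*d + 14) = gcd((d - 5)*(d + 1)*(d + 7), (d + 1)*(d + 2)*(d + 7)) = d^2 + 8*d + 7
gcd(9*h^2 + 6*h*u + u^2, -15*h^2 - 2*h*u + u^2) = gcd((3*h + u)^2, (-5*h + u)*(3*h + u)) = 3*h + u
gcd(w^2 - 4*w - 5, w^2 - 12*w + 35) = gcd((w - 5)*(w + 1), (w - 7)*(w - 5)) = w - 5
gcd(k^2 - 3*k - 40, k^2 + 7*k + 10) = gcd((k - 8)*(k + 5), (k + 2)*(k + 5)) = k + 5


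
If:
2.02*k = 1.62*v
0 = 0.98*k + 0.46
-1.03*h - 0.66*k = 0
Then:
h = 0.30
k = -0.47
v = -0.59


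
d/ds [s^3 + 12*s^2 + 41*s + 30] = 3*s^2 + 24*s + 41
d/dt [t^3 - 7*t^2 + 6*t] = 3*t^2 - 14*t + 6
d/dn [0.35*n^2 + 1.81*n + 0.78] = 0.7*n + 1.81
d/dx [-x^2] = -2*x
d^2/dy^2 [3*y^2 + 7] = 6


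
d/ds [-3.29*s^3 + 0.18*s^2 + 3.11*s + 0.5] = -9.87*s^2 + 0.36*s + 3.11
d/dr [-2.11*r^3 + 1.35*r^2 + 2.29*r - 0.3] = -6.33*r^2 + 2.7*r + 2.29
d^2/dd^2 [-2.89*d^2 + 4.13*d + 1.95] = -5.78000000000000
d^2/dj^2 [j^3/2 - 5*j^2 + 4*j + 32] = 3*j - 10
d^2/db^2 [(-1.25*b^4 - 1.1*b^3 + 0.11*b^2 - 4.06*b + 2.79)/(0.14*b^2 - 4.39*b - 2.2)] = (-0.049*b^6 + 4.6095*b^5 - 142.23075*b^4 - 236.26016*b^3 - 135.811416*b^2 - 49.735284*b + 188.744718)/(0.002744*b^6 - 0.258132*b^5 + 7.964922*b^4 - 76.491799*b^3 - 125.16306*b^2 - 63.7428*b - 10.648)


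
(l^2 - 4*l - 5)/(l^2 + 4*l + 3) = (l - 5)/(l + 3)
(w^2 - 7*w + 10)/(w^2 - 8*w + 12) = (w - 5)/(w - 6)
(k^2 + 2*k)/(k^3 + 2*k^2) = 1/k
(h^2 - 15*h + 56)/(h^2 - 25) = (h^2 - 15*h + 56)/(h^2 - 25)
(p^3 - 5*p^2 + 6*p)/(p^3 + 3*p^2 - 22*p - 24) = p*(p^2 - 5*p + 6)/(p^3 + 3*p^2 - 22*p - 24)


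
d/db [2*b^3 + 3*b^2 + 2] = 6*b*(b + 1)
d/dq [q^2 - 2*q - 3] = 2*q - 2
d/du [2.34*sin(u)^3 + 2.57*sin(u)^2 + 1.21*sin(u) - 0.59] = (7.02*sin(u)^2 + 5.14*sin(u) + 1.21)*cos(u)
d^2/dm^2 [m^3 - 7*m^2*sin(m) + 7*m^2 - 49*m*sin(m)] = 7*m^2*sin(m) + 49*m*sin(m) - 28*m*cos(m) + 6*m - 14*sin(m) - 98*cos(m) + 14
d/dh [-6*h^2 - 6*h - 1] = -12*h - 6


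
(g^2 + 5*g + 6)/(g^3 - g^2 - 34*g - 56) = (g + 3)/(g^2 - 3*g - 28)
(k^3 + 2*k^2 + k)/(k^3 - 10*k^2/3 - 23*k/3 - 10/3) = 3*k*(k + 1)/(3*k^2 - 13*k - 10)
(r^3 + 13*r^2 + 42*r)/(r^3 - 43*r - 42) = r*(r + 7)/(r^2 - 6*r - 7)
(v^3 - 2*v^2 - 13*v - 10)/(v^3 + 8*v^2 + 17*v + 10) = (v - 5)/(v + 5)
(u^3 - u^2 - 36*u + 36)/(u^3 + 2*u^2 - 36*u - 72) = (u - 1)/(u + 2)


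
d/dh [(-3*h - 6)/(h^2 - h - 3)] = 3*(-h^2 + h + (h + 2)*(2*h - 1) + 3)/(-h^2 + h + 3)^2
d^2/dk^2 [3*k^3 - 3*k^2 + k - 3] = 18*k - 6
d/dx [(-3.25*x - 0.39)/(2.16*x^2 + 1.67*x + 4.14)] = (7.02*x^2 + 1.6848*x - 12.8037)/(4.6656*x^4 + 7.2144*x^3 + 20.6737*x^2 + 13.8276*x + 17.1396)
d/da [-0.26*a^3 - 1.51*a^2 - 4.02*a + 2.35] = -0.78*a^2 - 3.02*a - 4.02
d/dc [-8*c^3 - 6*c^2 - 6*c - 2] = -24*c^2 - 12*c - 6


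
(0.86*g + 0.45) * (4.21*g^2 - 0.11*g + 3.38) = 3.6206*g^3 + 1.7999*g^2 + 2.8573*g + 1.521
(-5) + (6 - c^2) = 1 - c^2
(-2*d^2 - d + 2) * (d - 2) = -2*d^3 + 3*d^2 + 4*d - 4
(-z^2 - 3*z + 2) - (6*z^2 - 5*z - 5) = -7*z^2 + 2*z + 7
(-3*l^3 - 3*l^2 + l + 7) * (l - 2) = -3*l^4 + 3*l^3 + 7*l^2 + 5*l - 14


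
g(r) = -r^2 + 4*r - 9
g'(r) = 4 - 2*r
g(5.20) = -15.24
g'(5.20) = -6.40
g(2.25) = -5.06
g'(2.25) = -0.50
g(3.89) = -8.57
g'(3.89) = -3.78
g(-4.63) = -48.96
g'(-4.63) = 13.26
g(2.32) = -5.10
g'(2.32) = -0.64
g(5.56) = -17.67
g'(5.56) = -7.12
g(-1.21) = -15.30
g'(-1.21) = 6.42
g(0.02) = -8.92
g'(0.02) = 3.96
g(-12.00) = -201.00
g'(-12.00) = 28.00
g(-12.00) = -201.00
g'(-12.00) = 28.00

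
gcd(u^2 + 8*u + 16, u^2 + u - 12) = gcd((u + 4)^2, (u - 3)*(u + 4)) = u + 4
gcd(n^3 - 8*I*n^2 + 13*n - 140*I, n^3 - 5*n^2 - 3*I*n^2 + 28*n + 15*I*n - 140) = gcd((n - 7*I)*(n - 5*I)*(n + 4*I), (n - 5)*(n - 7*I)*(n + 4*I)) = n^2 - 3*I*n + 28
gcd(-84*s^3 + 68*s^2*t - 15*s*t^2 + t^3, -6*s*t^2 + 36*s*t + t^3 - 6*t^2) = 6*s - t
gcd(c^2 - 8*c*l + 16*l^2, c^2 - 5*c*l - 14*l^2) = 1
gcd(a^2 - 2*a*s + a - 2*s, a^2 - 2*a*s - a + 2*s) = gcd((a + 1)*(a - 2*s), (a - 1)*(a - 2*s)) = -a + 2*s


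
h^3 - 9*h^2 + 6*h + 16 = (h - 8)*(h - 2)*(h + 1)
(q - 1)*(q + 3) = q^2 + 2*q - 3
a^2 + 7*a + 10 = (a + 2)*(a + 5)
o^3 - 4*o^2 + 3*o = o*(o - 3)*(o - 1)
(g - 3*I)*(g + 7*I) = g^2 + 4*I*g + 21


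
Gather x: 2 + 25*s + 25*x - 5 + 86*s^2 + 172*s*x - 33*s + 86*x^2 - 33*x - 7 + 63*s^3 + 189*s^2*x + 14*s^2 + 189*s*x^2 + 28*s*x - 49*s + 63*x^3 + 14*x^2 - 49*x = 63*s^3 + 100*s^2 - 57*s + 63*x^3 + x^2*(189*s + 100) + x*(189*s^2 + 200*s - 57) - 10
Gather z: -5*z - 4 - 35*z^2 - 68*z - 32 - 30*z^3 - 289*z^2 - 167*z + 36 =-30*z^3 - 324*z^2 - 240*z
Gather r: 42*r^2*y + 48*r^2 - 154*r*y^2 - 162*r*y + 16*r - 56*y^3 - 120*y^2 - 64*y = r^2*(42*y + 48) + r*(-154*y^2 - 162*y + 16) - 56*y^3 - 120*y^2 - 64*y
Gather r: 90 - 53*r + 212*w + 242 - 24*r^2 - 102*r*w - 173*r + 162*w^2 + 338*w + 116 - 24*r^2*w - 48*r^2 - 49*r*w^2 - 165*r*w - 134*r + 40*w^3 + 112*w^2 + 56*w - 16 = r^2*(-24*w - 72) + r*(-49*w^2 - 267*w - 360) + 40*w^3 + 274*w^2 + 606*w + 432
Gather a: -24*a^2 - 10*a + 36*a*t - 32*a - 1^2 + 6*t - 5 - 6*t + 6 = -24*a^2 + a*(36*t - 42)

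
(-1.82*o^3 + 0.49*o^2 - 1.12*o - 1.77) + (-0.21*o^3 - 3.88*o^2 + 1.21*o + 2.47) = -2.03*o^3 - 3.39*o^2 + 0.0899999999999999*o + 0.7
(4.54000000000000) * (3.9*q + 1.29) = 17.706*q + 5.8566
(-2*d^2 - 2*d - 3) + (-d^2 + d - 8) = -3*d^2 - d - 11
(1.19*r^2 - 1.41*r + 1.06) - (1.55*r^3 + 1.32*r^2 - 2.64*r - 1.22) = -1.55*r^3 - 0.13*r^2 + 1.23*r + 2.28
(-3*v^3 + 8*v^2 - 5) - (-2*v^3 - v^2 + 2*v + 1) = -v^3 + 9*v^2 - 2*v - 6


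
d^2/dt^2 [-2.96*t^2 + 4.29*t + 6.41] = -5.92000000000000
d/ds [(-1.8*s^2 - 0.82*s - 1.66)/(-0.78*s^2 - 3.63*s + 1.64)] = (5.8944*s^2 - 8.4936*s - 7.3706)/(0.6084*s^4 + 5.6628*s^3 + 10.6185*s^2 - 11.9064*s + 2.6896)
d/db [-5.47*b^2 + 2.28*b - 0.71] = 2.28 - 10.94*b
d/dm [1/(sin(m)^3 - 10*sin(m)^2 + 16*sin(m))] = (-3*cos(m) + 20/tan(m) - 16*cos(m)/sin(m)^2)/((sin(m) - 8)^2*(sin(m) - 2)^2)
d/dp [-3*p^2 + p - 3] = 1 - 6*p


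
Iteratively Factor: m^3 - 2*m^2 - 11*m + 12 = (m + 3)*(m^2 - 5*m + 4) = (m - 4)*(m + 3)*(m - 1)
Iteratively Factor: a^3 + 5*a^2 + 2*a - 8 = (a + 4)*(a^2 + a - 2) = (a - 1)*(a + 4)*(a + 2)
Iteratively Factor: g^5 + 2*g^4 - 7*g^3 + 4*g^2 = (g)*(g^4 + 2*g^3 - 7*g^2 + 4*g) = g^2*(g^3 + 2*g^2 - 7*g + 4) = g^2*(g - 1)*(g^2 + 3*g - 4) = g^2*(g - 1)^2*(g + 4)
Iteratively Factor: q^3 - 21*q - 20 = (q + 1)*(q^2 - q - 20) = (q + 1)*(q + 4)*(q - 5)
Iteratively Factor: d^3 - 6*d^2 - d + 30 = (d + 2)*(d^2 - 8*d + 15) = (d - 5)*(d + 2)*(d - 3)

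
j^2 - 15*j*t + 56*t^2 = (j - 8*t)*(j - 7*t)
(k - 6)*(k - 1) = k^2 - 7*k + 6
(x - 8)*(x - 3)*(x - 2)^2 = x^4 - 15*x^3 + 72*x^2 - 140*x + 96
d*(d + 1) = d^2 + d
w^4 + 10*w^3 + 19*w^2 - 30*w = w*(w - 1)*(w + 5)*(w + 6)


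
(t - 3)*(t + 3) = t^2 - 9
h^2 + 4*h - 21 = (h - 3)*(h + 7)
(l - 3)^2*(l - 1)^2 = l^4 - 8*l^3 + 22*l^2 - 24*l + 9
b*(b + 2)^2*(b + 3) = b^4 + 7*b^3 + 16*b^2 + 12*b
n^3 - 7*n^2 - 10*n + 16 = (n - 8)*(n - 1)*(n + 2)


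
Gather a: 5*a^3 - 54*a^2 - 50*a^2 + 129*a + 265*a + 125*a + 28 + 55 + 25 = 5*a^3 - 104*a^2 + 519*a + 108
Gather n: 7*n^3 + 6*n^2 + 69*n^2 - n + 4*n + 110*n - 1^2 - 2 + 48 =7*n^3 + 75*n^2 + 113*n + 45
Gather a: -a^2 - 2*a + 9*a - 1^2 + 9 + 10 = -a^2 + 7*a + 18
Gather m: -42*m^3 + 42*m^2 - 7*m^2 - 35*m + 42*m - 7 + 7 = -42*m^3 + 35*m^2 + 7*m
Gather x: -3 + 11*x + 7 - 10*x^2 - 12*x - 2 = -10*x^2 - x + 2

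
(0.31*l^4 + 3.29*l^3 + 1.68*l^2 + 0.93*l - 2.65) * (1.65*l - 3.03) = 0.5115*l^5 + 4.4892*l^4 - 7.1967*l^3 - 3.5559*l^2 - 7.1904*l + 8.0295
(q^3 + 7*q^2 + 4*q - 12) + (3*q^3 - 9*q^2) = 4*q^3 - 2*q^2 + 4*q - 12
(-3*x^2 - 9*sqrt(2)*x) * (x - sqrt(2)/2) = -3*x^3 - 15*sqrt(2)*x^2/2 + 9*x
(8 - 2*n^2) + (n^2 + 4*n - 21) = -n^2 + 4*n - 13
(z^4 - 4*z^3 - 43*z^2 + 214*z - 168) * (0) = 0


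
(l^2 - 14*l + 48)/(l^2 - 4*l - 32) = (l - 6)/(l + 4)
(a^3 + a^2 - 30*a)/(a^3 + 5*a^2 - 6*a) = (a - 5)/(a - 1)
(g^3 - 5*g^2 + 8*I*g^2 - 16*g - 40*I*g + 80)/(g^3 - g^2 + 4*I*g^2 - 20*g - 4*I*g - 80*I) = (g + 4*I)/(g + 4)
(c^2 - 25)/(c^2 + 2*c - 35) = (c + 5)/(c + 7)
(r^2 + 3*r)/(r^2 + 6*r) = (r + 3)/(r + 6)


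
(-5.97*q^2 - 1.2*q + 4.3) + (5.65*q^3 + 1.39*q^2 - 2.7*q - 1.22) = 5.65*q^3 - 4.58*q^2 - 3.9*q + 3.08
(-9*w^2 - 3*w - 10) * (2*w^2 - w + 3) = -18*w^4 + 3*w^3 - 44*w^2 + w - 30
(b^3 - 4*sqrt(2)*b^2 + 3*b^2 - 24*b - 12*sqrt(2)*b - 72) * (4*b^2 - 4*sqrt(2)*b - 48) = 4*b^5 - 20*sqrt(2)*b^4 + 12*b^4 - 112*b^3 - 60*sqrt(2)*b^3 - 336*b^2 + 288*sqrt(2)*b^2 + 1152*b + 864*sqrt(2)*b + 3456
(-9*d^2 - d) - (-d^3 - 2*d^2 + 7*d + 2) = d^3 - 7*d^2 - 8*d - 2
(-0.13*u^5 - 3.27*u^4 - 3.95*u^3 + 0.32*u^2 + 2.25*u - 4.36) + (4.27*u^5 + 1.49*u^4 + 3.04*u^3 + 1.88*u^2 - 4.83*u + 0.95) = 4.14*u^5 - 1.78*u^4 - 0.91*u^3 + 2.2*u^2 - 2.58*u - 3.41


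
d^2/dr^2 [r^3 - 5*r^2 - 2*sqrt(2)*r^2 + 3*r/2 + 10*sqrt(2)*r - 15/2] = 6*r - 10 - 4*sqrt(2)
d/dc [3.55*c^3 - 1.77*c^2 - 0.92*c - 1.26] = 10.65*c^2 - 3.54*c - 0.92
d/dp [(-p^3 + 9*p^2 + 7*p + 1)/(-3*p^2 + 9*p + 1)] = (3*p^4 - 18*p^3 + 99*p^2 + 24*p - 2)/(9*p^4 - 54*p^3 + 75*p^2 + 18*p + 1)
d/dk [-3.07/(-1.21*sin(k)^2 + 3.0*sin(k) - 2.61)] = (9.21 - 7.4294*sin(k))*cos(k)/(1.21*sin(k)^2 - 3.0*sin(k) + 2.61)^2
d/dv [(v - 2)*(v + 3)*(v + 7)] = 3*v^2 + 16*v + 1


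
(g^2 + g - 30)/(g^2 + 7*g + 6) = (g - 5)/(g + 1)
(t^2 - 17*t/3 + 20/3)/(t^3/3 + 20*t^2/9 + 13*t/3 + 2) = 3*(3*t^2 - 17*t + 20)/(3*t^3 + 20*t^2 + 39*t + 18)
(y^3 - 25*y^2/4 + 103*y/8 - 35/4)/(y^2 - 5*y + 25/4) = (4*y^2 - 15*y + 14)/(2*(2*y - 5))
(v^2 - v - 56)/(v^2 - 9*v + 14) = (v^2 - v - 56)/(v^2 - 9*v + 14)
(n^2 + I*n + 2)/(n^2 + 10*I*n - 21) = (n^2 + I*n + 2)/(n^2 + 10*I*n - 21)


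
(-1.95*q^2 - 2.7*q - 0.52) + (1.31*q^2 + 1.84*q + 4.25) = -0.64*q^2 - 0.86*q + 3.73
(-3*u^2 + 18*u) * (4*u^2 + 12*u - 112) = -12*u^4 + 36*u^3 + 552*u^2 - 2016*u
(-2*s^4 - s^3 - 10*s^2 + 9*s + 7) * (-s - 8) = 2*s^5 + 17*s^4 + 18*s^3 + 71*s^2 - 79*s - 56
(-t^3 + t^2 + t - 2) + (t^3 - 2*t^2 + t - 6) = -t^2 + 2*t - 8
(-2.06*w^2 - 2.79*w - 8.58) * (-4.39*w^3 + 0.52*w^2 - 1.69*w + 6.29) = 9.0434*w^5 + 11.1769*w^4 + 39.6968*w^3 - 12.7039*w^2 - 3.0489*w - 53.9682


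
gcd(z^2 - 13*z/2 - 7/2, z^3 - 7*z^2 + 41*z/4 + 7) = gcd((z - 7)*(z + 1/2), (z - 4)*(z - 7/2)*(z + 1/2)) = z + 1/2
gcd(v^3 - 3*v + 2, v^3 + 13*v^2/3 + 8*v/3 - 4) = v + 2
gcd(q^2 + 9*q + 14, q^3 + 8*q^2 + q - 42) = q + 7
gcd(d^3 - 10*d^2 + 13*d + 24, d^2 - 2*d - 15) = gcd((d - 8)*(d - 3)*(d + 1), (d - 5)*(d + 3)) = 1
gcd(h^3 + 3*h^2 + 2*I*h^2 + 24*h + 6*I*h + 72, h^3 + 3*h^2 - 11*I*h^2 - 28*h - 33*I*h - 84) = h^2 + h*(3 - 4*I) - 12*I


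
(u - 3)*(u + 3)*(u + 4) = u^3 + 4*u^2 - 9*u - 36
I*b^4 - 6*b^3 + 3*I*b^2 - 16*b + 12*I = (b - I)*(b + 2*I)*(b + 6*I)*(I*b + 1)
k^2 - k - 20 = (k - 5)*(k + 4)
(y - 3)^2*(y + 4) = y^3 - 2*y^2 - 15*y + 36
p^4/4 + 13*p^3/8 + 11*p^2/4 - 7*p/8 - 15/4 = (p/4 + 1/2)*(p - 1)*(p + 5/2)*(p + 3)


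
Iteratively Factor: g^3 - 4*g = (g + 2)*(g^2 - 2*g) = g*(g + 2)*(g - 2)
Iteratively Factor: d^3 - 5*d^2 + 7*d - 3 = (d - 1)*(d^2 - 4*d + 3) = (d - 1)^2*(d - 3)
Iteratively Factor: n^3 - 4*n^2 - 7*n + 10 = (n - 5)*(n^2 + n - 2) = (n - 5)*(n - 1)*(n + 2)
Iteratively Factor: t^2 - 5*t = (t - 5)*(t)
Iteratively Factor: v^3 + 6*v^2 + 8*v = (v + 2)*(v^2 + 4*v) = (v + 2)*(v + 4)*(v)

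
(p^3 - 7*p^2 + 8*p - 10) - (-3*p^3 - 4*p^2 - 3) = 4*p^3 - 3*p^2 + 8*p - 7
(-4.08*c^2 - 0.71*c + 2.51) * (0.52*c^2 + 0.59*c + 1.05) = -2.1216*c^4 - 2.7764*c^3 - 3.3977*c^2 + 0.7354*c + 2.6355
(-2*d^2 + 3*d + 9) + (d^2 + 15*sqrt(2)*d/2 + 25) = -d^2 + 3*d + 15*sqrt(2)*d/2 + 34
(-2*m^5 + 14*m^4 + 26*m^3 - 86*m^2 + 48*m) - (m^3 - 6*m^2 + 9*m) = -2*m^5 + 14*m^4 + 25*m^3 - 80*m^2 + 39*m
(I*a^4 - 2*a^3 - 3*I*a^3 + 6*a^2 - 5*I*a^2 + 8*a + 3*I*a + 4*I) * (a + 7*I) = I*a^5 - 9*a^4 - 3*I*a^4 + 27*a^3 - 19*I*a^3 + 43*a^2 + 45*I*a^2 - 21*a + 60*I*a - 28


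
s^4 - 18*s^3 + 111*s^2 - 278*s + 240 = (s - 8)*(s - 5)*(s - 3)*(s - 2)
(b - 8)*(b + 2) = b^2 - 6*b - 16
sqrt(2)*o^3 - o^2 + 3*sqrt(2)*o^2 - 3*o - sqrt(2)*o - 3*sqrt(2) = (o + 3)*(o - sqrt(2))*(sqrt(2)*o + 1)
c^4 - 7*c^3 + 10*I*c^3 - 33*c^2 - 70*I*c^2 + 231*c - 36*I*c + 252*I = (c - 7)*(c + 3*I)^2*(c + 4*I)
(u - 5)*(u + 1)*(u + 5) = u^3 + u^2 - 25*u - 25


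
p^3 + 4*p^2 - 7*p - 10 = (p - 2)*(p + 1)*(p + 5)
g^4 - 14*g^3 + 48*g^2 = g^2*(g - 8)*(g - 6)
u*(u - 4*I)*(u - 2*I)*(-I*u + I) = -I*u^4 - 6*u^3 + I*u^3 + 6*u^2 + 8*I*u^2 - 8*I*u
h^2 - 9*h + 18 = (h - 6)*(h - 3)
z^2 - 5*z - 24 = (z - 8)*(z + 3)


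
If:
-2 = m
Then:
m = -2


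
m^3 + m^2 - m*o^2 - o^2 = (m + 1)*(m - o)*(m + o)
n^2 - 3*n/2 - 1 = (n - 2)*(n + 1/2)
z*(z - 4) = z^2 - 4*z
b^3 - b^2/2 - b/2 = b*(b - 1)*(b + 1/2)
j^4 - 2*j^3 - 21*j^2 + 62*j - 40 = (j - 4)*(j - 2)*(j - 1)*(j + 5)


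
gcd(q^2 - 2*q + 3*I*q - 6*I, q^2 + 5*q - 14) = q - 2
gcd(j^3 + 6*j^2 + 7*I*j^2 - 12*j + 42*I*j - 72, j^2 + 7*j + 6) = j + 6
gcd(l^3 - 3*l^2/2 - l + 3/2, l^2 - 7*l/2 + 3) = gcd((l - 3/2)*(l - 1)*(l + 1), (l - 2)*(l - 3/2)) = l - 3/2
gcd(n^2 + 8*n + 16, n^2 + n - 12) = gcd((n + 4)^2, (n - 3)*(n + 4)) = n + 4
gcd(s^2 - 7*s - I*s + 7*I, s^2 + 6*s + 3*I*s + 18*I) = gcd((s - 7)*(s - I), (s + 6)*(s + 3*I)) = 1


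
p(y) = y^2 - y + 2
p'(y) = 2*y - 1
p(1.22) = 2.27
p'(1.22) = 1.44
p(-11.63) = 148.89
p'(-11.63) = -24.26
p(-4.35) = 25.27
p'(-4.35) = -9.70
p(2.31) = 5.03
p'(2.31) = 3.62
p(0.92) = 1.93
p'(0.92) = 0.84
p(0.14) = 1.88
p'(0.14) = -0.72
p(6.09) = 33.00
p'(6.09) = 11.18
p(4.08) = 14.57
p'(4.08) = 7.16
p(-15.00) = 242.00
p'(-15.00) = -31.00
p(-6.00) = 44.00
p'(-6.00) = -13.00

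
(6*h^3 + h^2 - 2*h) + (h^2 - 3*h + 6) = 6*h^3 + 2*h^2 - 5*h + 6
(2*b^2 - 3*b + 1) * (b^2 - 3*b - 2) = 2*b^4 - 9*b^3 + 6*b^2 + 3*b - 2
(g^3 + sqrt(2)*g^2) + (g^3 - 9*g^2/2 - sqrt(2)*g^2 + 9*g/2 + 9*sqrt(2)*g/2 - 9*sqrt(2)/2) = 2*g^3 - 9*g^2/2 + 9*g/2 + 9*sqrt(2)*g/2 - 9*sqrt(2)/2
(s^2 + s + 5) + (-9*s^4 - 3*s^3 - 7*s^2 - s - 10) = -9*s^4 - 3*s^3 - 6*s^2 - 5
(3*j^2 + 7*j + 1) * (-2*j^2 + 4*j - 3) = -6*j^4 - 2*j^3 + 17*j^2 - 17*j - 3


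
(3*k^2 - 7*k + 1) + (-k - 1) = 3*k^2 - 8*k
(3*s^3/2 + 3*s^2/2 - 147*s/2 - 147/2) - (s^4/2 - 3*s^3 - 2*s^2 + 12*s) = -s^4/2 + 9*s^3/2 + 7*s^2/2 - 171*s/2 - 147/2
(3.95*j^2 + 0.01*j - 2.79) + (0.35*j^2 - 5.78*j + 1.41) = 4.3*j^2 - 5.77*j - 1.38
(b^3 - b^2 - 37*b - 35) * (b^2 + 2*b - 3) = b^5 + b^4 - 42*b^3 - 106*b^2 + 41*b + 105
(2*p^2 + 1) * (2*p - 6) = 4*p^3 - 12*p^2 + 2*p - 6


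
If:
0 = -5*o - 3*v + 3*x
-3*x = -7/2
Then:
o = 7/10 - 3*v/5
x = 7/6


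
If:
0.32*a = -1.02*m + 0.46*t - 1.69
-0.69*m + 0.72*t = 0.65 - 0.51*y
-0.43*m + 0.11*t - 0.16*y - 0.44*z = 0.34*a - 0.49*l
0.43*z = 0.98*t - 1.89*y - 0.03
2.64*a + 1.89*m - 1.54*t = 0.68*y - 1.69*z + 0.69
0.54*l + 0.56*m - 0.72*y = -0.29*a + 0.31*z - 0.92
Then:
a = -2.13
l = 1.95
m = -0.62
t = 0.81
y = -0.71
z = 4.89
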